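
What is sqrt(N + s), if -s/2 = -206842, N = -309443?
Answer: sqrt(104241) ≈ 322.86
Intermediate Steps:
s = 413684 (s = -2*(-206842) = 413684)
sqrt(N + s) = sqrt(-309443 + 413684) = sqrt(104241)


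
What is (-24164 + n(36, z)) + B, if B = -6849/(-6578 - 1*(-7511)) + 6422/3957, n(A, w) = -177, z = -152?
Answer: -29961728396/1230627 ≈ -24347.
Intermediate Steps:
B = -7036589/1230627 (B = -6849/(-6578 + 7511) + 6422*(1/3957) = -6849/933 + 6422/3957 = -6849*1/933 + 6422/3957 = -2283/311 + 6422/3957 = -7036589/1230627 ≈ -5.7179)
(-24164 + n(36, z)) + B = (-24164 - 177) - 7036589/1230627 = -24341 - 7036589/1230627 = -29961728396/1230627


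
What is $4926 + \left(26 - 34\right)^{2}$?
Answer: $4990$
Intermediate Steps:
$4926 + \left(26 - 34\right)^{2} = 4926 + \left(-8\right)^{2} = 4926 + 64 = 4990$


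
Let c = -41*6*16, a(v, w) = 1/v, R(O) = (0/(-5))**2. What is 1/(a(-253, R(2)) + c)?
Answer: -253/995809 ≈ -0.00025406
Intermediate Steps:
R(O) = 0 (R(O) = (0*(-1/5))**2 = 0**2 = 0)
c = -3936 (c = -246*16 = -3936)
1/(a(-253, R(2)) + c) = 1/(1/(-253) - 3936) = 1/(-1/253 - 3936) = 1/(-995809/253) = -253/995809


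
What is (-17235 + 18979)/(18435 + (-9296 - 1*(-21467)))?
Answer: 872/15303 ≈ 0.056982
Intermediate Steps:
(-17235 + 18979)/(18435 + (-9296 - 1*(-21467))) = 1744/(18435 + (-9296 + 21467)) = 1744/(18435 + 12171) = 1744/30606 = 1744*(1/30606) = 872/15303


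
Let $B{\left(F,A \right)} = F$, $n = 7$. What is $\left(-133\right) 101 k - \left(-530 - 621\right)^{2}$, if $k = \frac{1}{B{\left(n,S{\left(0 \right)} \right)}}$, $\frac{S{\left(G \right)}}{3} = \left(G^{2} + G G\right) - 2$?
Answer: $-1326720$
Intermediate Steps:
$S{\left(G \right)} = -6 + 6 G^{2}$ ($S{\left(G \right)} = 3 \left(\left(G^{2} + G G\right) - 2\right) = 3 \left(\left(G^{2} + G^{2}\right) - 2\right) = 3 \left(2 G^{2} - 2\right) = 3 \left(-2 + 2 G^{2}\right) = -6 + 6 G^{2}$)
$k = \frac{1}{7} \approx 0.14286$
$\left(-133\right) 101 k - \left(-530 - 621\right)^{2} = \left(-133\right) 101 \cdot \frac{1}{7} - \left(-530 - 621\right)^{2} = \left(-13433\right) \frac{1}{7} - \left(-530 - 621\right)^{2} = -1919 - \left(-1151\right)^{2} = -1919 - 1324801 = -1326720$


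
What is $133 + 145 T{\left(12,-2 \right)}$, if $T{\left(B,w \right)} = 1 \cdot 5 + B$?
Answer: $2598$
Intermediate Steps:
$T{\left(B,w \right)} = 5 + B$
$133 + 145 T{\left(12,-2 \right)} = 133 + 145 \left(5 + 12\right) = 133 + 145 \cdot 17 = 133 + 2465 = 2598$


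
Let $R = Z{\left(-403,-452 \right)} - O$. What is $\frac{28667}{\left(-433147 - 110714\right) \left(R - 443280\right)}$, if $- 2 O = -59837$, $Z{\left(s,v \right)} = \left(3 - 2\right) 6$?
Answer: $\frac{57334}{514701892485} \approx 1.1139 \cdot 10^{-7}$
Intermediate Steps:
$Z{\left(s,v \right)} = 6$ ($Z{\left(s,v \right)} = 1 \cdot 6 = 6$)
$O = \frac{59837}{2}$ ($O = \left(- \frac{1}{2}\right) \left(-59837\right) = \frac{59837}{2} \approx 29919.0$)
$R = - \frac{59825}{2}$ ($R = 6 - \frac{59837}{2} = - \frac{59825}{2} \approx -29913.0$)
$\frac{28667}{\left(-433147 - 110714\right) \left(R - 443280\right)} = \frac{28667}{\left(-433147 - 110714\right) \left(- \frac{59825}{2} - 443280\right)} = \frac{28667}{\left(-543861\right) \left(- \frac{946385}{2}\right)} = \frac{28667}{\frac{514701892485}{2}} = 28667 \cdot \frac{2}{514701892485} = \frac{57334}{514701892485}$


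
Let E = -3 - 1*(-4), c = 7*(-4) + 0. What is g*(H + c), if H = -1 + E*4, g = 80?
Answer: -2000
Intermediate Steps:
c = -28 (c = -28 + 0 = -28)
E = 1 (E = -3 + 4 = 1)
H = 3 (H = -1 + 1*4 = -1 + 4 = 3)
g*(H + c) = 80*(3 - 28) = 80*(-25) = -2000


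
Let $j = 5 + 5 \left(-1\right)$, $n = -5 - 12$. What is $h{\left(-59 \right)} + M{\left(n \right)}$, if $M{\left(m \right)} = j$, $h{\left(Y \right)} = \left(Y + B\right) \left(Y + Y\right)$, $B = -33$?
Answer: $10856$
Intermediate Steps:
$n = -17$
$j = 0$ ($j = 5 - 5 = 0$)
$h{\left(Y \right)} = 2 Y \left(-33 + Y\right)$ ($h{\left(Y \right)} = \left(Y - 33\right) \left(Y + Y\right) = \left(-33 + Y\right) 2 Y = 2 Y \left(-33 + Y\right)$)
$M{\left(m \right)} = 0$
$h{\left(-59 \right)} + M{\left(n \right)} = 2 \left(-59\right) \left(-33 - 59\right) + 0 = 2 \left(-59\right) \left(-92\right) + 0 = 10856 + 0 = 10856$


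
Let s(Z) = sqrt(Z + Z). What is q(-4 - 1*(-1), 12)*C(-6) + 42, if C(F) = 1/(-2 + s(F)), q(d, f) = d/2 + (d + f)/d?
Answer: 681/16 + 9*I*sqrt(3)/16 ≈ 42.563 + 0.97428*I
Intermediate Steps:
s(Z) = sqrt(2)*sqrt(Z) (s(Z) = sqrt(2*Z) = sqrt(2)*sqrt(Z))
q(d, f) = d/2 + (d + f)/d (q(d, f) = d*(1/2) + (d + f)/d = d/2 + (d + f)/d)
C(F) = 1/(-2 + sqrt(2)*sqrt(F))
q(-4 - 1*(-1), 12)*C(-6) + 42 = (1 + (-4 - 1*(-1))/2 + 12/(-4 - 1*(-1)))/(-2 + sqrt(2)*sqrt(-6)) + 42 = (1 + (-4 + 1)/2 + 12/(-4 + 1))/(-2 + sqrt(2)*(I*sqrt(6))) + 42 = (1 + (1/2)*(-3) + 12/(-3))/(-2 + 2*I*sqrt(3)) + 42 = (1 - 3/2 + 12*(-1/3))/(-2 + 2*I*sqrt(3)) + 42 = (1 - 3/2 - 4)/(-2 + 2*I*sqrt(3)) + 42 = -9/(2*(-2 + 2*I*sqrt(3))) + 42 = 42 - 9/(2*(-2 + 2*I*sqrt(3)))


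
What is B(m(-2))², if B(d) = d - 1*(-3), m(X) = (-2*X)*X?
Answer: 25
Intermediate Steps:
m(X) = -2*X²
B(d) = 3 + d (B(d) = d + 3 = 3 + d)
B(m(-2))² = (3 - 2*(-2)²)² = (3 - 2*4)² = (3 - 8)² = (-5)² = 25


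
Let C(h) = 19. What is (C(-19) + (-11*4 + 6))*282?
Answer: -5358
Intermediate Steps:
(C(-19) + (-11*4 + 6))*282 = (19 + (-11*4 + 6))*282 = (19 + (-44 + 6))*282 = (19 - 38)*282 = -19*282 = -5358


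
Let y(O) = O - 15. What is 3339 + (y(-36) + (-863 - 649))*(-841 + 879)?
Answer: -56055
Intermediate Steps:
y(O) = -15 + O
3339 + (y(-36) + (-863 - 649))*(-841 + 879) = 3339 + ((-15 - 36) + (-863 - 649))*(-841 + 879) = 3339 + (-51 - 1512)*38 = 3339 - 1563*38 = 3339 - 59394 = -56055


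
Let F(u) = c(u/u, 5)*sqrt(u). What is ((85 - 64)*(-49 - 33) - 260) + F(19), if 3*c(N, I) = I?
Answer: -1982 + 5*sqrt(19)/3 ≈ -1974.7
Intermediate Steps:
c(N, I) = I/3
F(u) = 5*sqrt(u)/3 (F(u) = ((1/3)*5)*sqrt(u) = 5*sqrt(u)/3)
((85 - 64)*(-49 - 33) - 260) + F(19) = ((85 - 64)*(-49 - 33) - 260) + 5*sqrt(19)/3 = (21*(-82) - 260) + 5*sqrt(19)/3 = (-1722 - 260) + 5*sqrt(19)/3 = -1982 + 5*sqrt(19)/3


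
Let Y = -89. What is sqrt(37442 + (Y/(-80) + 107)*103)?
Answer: sqrt(19431035)/20 ≈ 220.40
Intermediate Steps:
sqrt(37442 + (Y/(-80) + 107)*103) = sqrt(37442 + (-89/(-80) + 107)*103) = sqrt(37442 + (-89*(-1/80) + 107)*103) = sqrt(37442 + (89/80 + 107)*103) = sqrt(37442 + (8649/80)*103) = sqrt(37442 + 890847/80) = sqrt(3886207/80) = sqrt(19431035)/20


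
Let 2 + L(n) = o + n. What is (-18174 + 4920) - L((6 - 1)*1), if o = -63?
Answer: -13194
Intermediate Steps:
L(n) = -65 + n (L(n) = -2 + (-63 + n) = -65 + n)
(-18174 + 4920) - L((6 - 1)*1) = (-18174 + 4920) - (-65 + (6 - 1)*1) = -13254 - (-65 + 5*1) = -13254 - (-65 + 5) = -13254 - 1*(-60) = -13254 + 60 = -13194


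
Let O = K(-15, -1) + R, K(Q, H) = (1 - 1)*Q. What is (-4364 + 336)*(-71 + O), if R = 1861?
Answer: -7210120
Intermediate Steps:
K(Q, H) = 0 (K(Q, H) = 0*Q = 0)
O = 1861 (O = 0 + 1861 = 1861)
(-4364 + 336)*(-71 + O) = (-4364 + 336)*(-71 + 1861) = -4028*1790 = -7210120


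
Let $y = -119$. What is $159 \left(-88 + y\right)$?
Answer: $-32913$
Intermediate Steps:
$159 \left(-88 + y\right) = 159 \left(-88 - 119\right) = 159 \left(-207\right) = -32913$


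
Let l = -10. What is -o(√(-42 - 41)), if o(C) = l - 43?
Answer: 53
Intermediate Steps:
o(C) = -53 (o(C) = -10 - 43 = -53)
-o(√(-42 - 41)) = -1*(-53) = 53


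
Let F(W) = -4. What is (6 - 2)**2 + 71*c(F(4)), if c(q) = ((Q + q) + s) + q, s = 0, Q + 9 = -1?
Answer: -1262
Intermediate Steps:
Q = -10 (Q = -9 - 1 = -10)
c(q) = -10 + 2*q (c(q) = ((-10 + q) + 0) + q = (-10 + q) + q = -10 + 2*q)
(6 - 2)**2 + 71*c(F(4)) = (6 - 2)**2 + 71*(-10 + 2*(-4)) = 4**2 + 71*(-10 - 8) = 16 + 71*(-18) = 16 - 1278 = -1262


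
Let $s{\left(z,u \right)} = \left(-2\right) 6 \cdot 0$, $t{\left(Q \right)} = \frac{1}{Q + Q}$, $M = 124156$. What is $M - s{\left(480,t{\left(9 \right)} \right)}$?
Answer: $124156$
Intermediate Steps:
$t{\left(Q \right)} = \frac{1}{2 Q}$
$s{\left(z,u \right)} = 0$ ($s{\left(z,u \right)} = \left(-12\right) 0 = 0$)
$M - s{\left(480,t{\left(9 \right)} \right)} = 124156 - 0 = 124156 + 0 = 124156$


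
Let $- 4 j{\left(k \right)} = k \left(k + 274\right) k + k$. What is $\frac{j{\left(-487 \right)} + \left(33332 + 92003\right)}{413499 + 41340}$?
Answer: $\frac{12754706}{454839} \approx 28.042$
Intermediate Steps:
$j{\left(k \right)} = - \frac{k}{4} - \frac{k^{2} \left(274 + k\right)}{4}$ ($j{\left(k \right)} = - \frac{k \left(k + 274\right) k + k}{4} = - \frac{k \left(274 + k\right) k + k}{4} = - \frac{k^{2} \left(274 + k\right) + k}{4} = - \frac{k + k^{2} \left(274 + k\right)}{4} = - \frac{k}{4} - \frac{k^{2} \left(274 + k\right)}{4}$)
$\frac{j{\left(-487 \right)} + \left(33332 + 92003\right)}{413499 + 41340} = \frac{\left(- \frac{1}{4}\right) \left(-487\right) \left(1 + \left(-487\right)^{2} + 274 \left(-487\right)\right) + \left(33332 + 92003\right)}{413499 + 41340} = \frac{\left(- \frac{1}{4}\right) \left(-487\right) \left(1 + 237169 - 133438\right) + 125335}{454839} = \left(\left(- \frac{1}{4}\right) \left(-487\right) 103732 + 125335\right) \frac{1}{454839} = \left(12629371 + 125335\right) \frac{1}{454839} = 12754706 \cdot \frac{1}{454839} = \frac{12754706}{454839}$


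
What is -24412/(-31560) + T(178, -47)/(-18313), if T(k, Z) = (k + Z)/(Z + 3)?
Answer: 2459330053/3178770540 ≈ 0.77367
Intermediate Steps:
T(k, Z) = (Z + k)/(3 + Z)
-24412/(-31560) + T(178, -47)/(-18313) = -24412/(-31560) + ((-47 + 178)/(3 - 47))/(-18313) = -24412*(-1/31560) + (131/(-44))*(-1/18313) = 6103/7890 - 1/44*131*(-1/18313) = 6103/7890 - 131/44*(-1/18313) = 6103/7890 + 131/805772 = 2459330053/3178770540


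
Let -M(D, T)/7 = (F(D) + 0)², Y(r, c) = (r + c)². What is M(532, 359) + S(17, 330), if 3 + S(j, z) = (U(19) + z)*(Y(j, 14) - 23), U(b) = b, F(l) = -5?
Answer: 327184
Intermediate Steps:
Y(r, c) = (c + r)²
M(D, T) = -175 (M(D, T) = -7*(-5 + 0)² = -7*(-5)² = -7*25 = -175)
S(j, z) = -3 + (-23 + (14 + j)²)*(19 + z) (S(j, z) = -3 + (19 + z)*((14 + j)² - 23) = -3 + (19 + z)*(-23 + (14 + j)²) = -3 + (-23 + (14 + j)²)*(19 + z))
M(532, 359) + S(17, 330) = -175 + (-440 - 23*330 + 19*(14 + 17)² + 330*(14 + 17)²) = -175 + (-440 - 7590 + 19*31² + 330*31²) = -175 + (-440 - 7590 + 19*961 + 330*961) = -175 + (-440 - 7590 + 18259 + 317130) = -175 + 327359 = 327184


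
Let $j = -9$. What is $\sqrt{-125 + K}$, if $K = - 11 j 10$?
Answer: $\sqrt{865} \approx 29.411$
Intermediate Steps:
$K = 990$ ($K = \left(-11\right) \left(-9\right) 10 = 99 \cdot 10 = 990$)
$\sqrt{-125 + K} = \sqrt{-125 + 990} = \sqrt{865}$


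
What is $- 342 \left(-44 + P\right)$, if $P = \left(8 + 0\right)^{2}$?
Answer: $-6840$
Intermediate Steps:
$P = 64$ ($P = 8^{2} = 64$)
$- 342 \left(-44 + P\right) = - 342 \left(-44 + 64\right) = \left(-342\right) 20 = -6840$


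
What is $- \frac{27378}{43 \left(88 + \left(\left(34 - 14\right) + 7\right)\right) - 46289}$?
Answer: $\frac{13689}{20672} \approx 0.6622$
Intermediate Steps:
$- \frac{27378}{43 \left(88 + \left(\left(34 - 14\right) + 7\right)\right) - 46289} = - \frac{27378}{43 \left(88 + \left(20 + 7\right)\right) - 46289} = - \frac{27378}{43 \left(88 + 27\right) - 46289} = - \frac{27378}{43 \cdot 115 - 46289} = - \frac{27378}{4945 - 46289} = - \frac{27378}{-41344} = \left(-27378\right) \left(- \frac{1}{41344}\right) = \frac{13689}{20672}$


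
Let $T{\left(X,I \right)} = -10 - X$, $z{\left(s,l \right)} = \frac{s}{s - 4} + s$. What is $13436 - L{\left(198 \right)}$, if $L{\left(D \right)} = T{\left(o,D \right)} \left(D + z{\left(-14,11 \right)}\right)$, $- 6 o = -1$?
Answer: $\frac{826987}{54} \approx 15315.0$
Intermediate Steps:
$o = \frac{1}{6}$ ($o = \left(- \frac{1}{6}\right) \left(-1\right) = \frac{1}{6} \approx 0.16667$)
$z{\left(s,l \right)} = s + \frac{s}{-4 + s}$ ($z{\left(s,l \right)} = \frac{s}{-4 + s} + s = s + \frac{s}{-4 + s}$)
$L{\left(D \right)} = \frac{7259}{54} - \frac{61 D}{6}$ ($L{\left(D \right)} = \left(-10 - \frac{1}{6}\right) \left(D - \frac{14 \left(-3 - 14\right)}{-4 - 14}\right) = \left(-10 - \frac{1}{6}\right) \left(D - 14 \frac{1}{-18} \left(-17\right)\right) = - \frac{61 \left(D - \left(- \frac{7}{9}\right) \left(-17\right)\right)}{6} = - \frac{61 \left(D - \frac{119}{9}\right)}{6} = - \frac{61 \left(- \frac{119}{9} + D\right)}{6} = \frac{7259}{54} - \frac{61 D}{6}$)
$13436 - L{\left(198 \right)} = 13436 - \left(\frac{7259}{54} - 2013\right) = 13436 - - \frac{101443}{54} = 13436 + \frac{101443}{54} = \frac{826987}{54}$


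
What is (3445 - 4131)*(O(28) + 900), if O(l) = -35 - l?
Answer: -574182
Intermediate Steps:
(3445 - 4131)*(O(28) + 900) = (3445 - 4131)*((-35 - 1*28) + 900) = -686*((-35 - 28) + 900) = -686*(-63 + 900) = -686*837 = -574182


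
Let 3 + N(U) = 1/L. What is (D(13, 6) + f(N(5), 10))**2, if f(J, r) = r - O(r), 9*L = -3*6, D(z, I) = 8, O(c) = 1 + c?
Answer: 49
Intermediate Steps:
L = -2 (L = (-3*6)/9 = (1/9)*(-18) = -2)
N(U) = -7/2 (N(U) = -3 + 1/(-2) = -3 - 1/2 = -7/2)
f(J, r) = -1 (f(J, r) = r - (1 + r) = r + (-1 - r) = -1)
(D(13, 6) + f(N(5), 10))**2 = (8 - 1)**2 = 7**2 = 49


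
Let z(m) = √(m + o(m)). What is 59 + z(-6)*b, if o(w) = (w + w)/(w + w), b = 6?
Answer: 59 + 6*I*√5 ≈ 59.0 + 13.416*I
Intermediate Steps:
o(w) = 1 (o(w) = (2*w)/((2*w)) = (2*w)*(1/(2*w)) = 1)
z(m) = √(1 + m) (z(m) = √(m + 1) = √(1 + m))
59 + z(-6)*b = 59 + √(1 - 6)*6 = 59 + √(-5)*6 = 59 + (I*√5)*6 = 59 + 6*I*√5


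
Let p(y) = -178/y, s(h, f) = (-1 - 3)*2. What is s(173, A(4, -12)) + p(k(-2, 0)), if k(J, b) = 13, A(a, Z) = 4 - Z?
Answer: -282/13 ≈ -21.692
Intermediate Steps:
s(h, f) = -8 (s(h, f) = -4*2 = -8)
s(173, A(4, -12)) + p(k(-2, 0)) = -8 - 178/13 = -282/13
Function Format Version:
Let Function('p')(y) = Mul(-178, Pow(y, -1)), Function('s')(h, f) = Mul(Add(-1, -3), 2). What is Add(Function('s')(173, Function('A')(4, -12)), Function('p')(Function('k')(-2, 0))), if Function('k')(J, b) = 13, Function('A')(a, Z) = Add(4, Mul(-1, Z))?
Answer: Rational(-282, 13) ≈ -21.692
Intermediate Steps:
Function('s')(h, f) = -8 (Function('s')(h, f) = Mul(-4, 2) = -8)
Add(Function('s')(173, Function('A')(4, -12)), Function('p')(Function('k')(-2, 0))) = Add(-8, Mul(-178, Pow(13, -1))) = Add(-8, Mul(-178, Rational(1, 13))) = Add(-8, Rational(-178, 13)) = Rational(-282, 13)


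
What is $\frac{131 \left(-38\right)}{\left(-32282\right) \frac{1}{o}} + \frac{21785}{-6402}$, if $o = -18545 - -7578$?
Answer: $- \frac{175106148611}{103334682} \approx -1694.6$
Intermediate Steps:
$o = -10967$ ($o = -18545 + 7578 = -10967$)
$\frac{131 \left(-38\right)}{\left(-32282\right) \frac{1}{o}} + \frac{21785}{-6402} = \frac{131 \left(-38\right)}{\left(-32282\right) \frac{1}{-10967}} + \frac{21785}{-6402} = - \frac{4978}{\left(-32282\right) \left(- \frac{1}{10967}\right)} + 21785 \left(- \frac{1}{6402}\right) = - \frac{4978}{\frac{32282}{10967}} - \frac{21785}{6402} = \left(-4978\right) \frac{10967}{32282} - \frac{21785}{6402} = - \frac{27296863}{16141} - \frac{21785}{6402} = - \frac{175106148611}{103334682}$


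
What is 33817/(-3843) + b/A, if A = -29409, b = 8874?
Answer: -48982235/5381847 ≈ -9.1014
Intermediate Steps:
33817/(-3843) + b/A = 33817/(-3843) + 8874/(-29409) = 33817*(-1/3843) + 8874*(-1/29409) = -4831/549 - 2958/9803 = -48982235/5381847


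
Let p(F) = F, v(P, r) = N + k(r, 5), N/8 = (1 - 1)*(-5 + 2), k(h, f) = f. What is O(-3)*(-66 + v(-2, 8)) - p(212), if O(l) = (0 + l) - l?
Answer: -212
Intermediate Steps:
O(l) = 0 (O(l) = l - l = 0)
N = 0 (N = 8*((1 - 1)*(-5 + 2)) = 8*(0*(-3)) = 8*0 = 0)
v(P, r) = 5 (v(P, r) = 0 + 5 = 5)
O(-3)*(-66 + v(-2, 8)) - p(212) = 0*(-66 + 5) - 1*212 = 0*(-61) - 212 = 0 - 212 = -212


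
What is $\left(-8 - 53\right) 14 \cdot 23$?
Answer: $-19642$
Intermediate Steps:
$\left(-8 - 53\right) 14 \cdot 23 = \left(-8 - 53\right) 322 = \left(-61\right) 322 = -19642$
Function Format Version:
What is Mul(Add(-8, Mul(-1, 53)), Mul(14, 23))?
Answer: -19642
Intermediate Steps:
Mul(Add(-8, Mul(-1, 53)), Mul(14, 23)) = Mul(Add(-8, -53), 322) = Mul(-61, 322) = -19642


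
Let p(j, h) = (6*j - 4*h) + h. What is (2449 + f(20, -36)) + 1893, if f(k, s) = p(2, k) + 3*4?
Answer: 4306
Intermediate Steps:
p(j, h) = -3*h + 6*j (p(j, h) = (-4*h + 6*j) + h = -3*h + 6*j)
f(k, s) = 24 - 3*k (f(k, s) = (-3*k + 6*2) + 3*4 = (-3*k + 12) + 12 = (12 - 3*k) + 12 = 24 - 3*k)
(2449 + f(20, -36)) + 1893 = (2449 + (24 - 3*20)) + 1893 = (2449 + (24 - 60)) + 1893 = (2449 - 36) + 1893 = 2413 + 1893 = 4306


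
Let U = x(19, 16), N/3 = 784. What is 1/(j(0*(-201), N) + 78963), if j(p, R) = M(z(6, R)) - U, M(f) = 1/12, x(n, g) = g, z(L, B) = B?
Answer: 12/947365 ≈ 1.2667e-5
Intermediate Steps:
N = 2352 (N = 3*784 = 2352)
U = 16
M(f) = 1/12
j(p, R) = -191/12 (j(p, R) = 1/12 - 1*16 = 1/12 - 16 = -191/12)
1/(j(0*(-201), N) + 78963) = 1/(-191/12 + 78963) = 1/(947365/12) = 12/947365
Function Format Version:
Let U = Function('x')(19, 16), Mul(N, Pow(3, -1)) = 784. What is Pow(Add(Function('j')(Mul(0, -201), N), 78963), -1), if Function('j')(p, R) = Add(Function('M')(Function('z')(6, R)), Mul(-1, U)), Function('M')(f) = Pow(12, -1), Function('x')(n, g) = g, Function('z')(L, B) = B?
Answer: Rational(12, 947365) ≈ 1.2667e-5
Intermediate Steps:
N = 2352 (N = Mul(3, 784) = 2352)
U = 16
Function('M')(f) = Rational(1, 12)
Function('j')(p, R) = Rational(-191, 12) (Function('j')(p, R) = Add(Rational(1, 12), Mul(-1, 16)) = Add(Rational(1, 12), -16) = Rational(-191, 12))
Pow(Add(Function('j')(Mul(0, -201), N), 78963), -1) = Pow(Add(Rational(-191, 12), 78963), -1) = Pow(Rational(947365, 12), -1) = Rational(12, 947365)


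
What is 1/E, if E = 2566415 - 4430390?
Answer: -1/1863975 ≈ -5.3649e-7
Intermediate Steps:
E = -1863975
1/E = 1/(-1863975) = -1/1863975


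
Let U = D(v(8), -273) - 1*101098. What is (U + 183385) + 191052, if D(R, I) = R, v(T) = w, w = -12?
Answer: 273327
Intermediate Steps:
v(T) = -12
U = -101110 (U = -12 - 1*101098 = -12 - 101098 = -101110)
(U + 183385) + 191052 = (-101110 + 183385) + 191052 = 82275 + 191052 = 273327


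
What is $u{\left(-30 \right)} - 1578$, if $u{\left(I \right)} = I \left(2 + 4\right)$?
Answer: $-1758$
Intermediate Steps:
$u{\left(I \right)} = 6 I$ ($u{\left(I \right)} = I 6 = 6 I$)
$u{\left(-30 \right)} - 1578 = 6 \left(-30\right) - 1578 = -180 - 1578 = -1758$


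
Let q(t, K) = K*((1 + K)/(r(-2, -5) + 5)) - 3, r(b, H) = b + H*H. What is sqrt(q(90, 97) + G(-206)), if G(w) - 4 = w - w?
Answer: sqrt(1362)/2 ≈ 18.453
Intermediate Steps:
r(b, H) = b + H**2
q(t, K) = -3 + K*(1/28 + K/28) (q(t, K) = K*((1 + K)/((-2 + (-5)**2) + 5)) - 3 = K*((1 + K)/((-2 + 25) + 5)) - 3 = K*((1 + K)/(23 + 5)) - 3 = K*((1 + K)/28) - 3 = K*((1 + K)*(1/28)) - 3 = K*(1/28 + K/28) - 3 = -3 + K*(1/28 + K/28))
G(w) = 4 (G(w) = 4 + (w - w) = 4 + 0 = 4)
sqrt(q(90, 97) + G(-206)) = sqrt((-3 + (1/28)*97 + (1/28)*97**2) + 4) = sqrt((-3 + 97/28 + (1/28)*9409) + 4) = sqrt((-3 + 97/28 + 9409/28) + 4) = sqrt(673/2 + 4) = sqrt(681/2) = sqrt(1362)/2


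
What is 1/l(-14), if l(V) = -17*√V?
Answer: I*√14/238 ≈ 0.015721*I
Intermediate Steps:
1/l(-14) = 1/(-17*I*√14) = I*√14/238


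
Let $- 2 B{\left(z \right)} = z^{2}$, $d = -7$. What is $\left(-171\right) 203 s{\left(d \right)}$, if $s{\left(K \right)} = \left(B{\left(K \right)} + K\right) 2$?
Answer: $2186919$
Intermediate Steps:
$B{\left(z \right)} = - \frac{z^{2}}{2}$
$s{\left(K \right)} = - K^{2} + 2 K$ ($s{\left(K \right)} = \left(- \frac{K^{2}}{2} + K\right) 2 = \left(K - \frac{K^{2}}{2}\right) 2 = - K^{2} + 2 K$)
$\left(-171\right) 203 s{\left(d \right)} = \left(-171\right) 203 \left(- 7 \left(2 - -7\right)\right) = - 34713 \left(- 7 \left(2 + 7\right)\right) = - 34713 \left(\left(-7\right) 9\right) = \left(-34713\right) \left(-63\right) = 2186919$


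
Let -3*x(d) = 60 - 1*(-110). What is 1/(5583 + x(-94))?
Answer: 3/16579 ≈ 0.00018095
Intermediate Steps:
x(d) = -170/3 (x(d) = -(60 - 1*(-110))/3 = -(60 + 110)/3 = -⅓*170 = -170/3)
1/(5583 + x(-94)) = 1/(5583 - 170/3) = 1/(16579/3) = 3/16579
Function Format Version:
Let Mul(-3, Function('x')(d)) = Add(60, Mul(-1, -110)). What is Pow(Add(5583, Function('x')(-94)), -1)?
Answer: Rational(3, 16579) ≈ 0.00018095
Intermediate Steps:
Function('x')(d) = Rational(-170, 3) (Function('x')(d) = Mul(Rational(-1, 3), Add(60, Mul(-1, -110))) = Mul(Rational(-1, 3), Add(60, 110)) = Mul(Rational(-1, 3), 170) = Rational(-170, 3))
Pow(Add(5583, Function('x')(-94)), -1) = Pow(Add(5583, Rational(-170, 3)), -1) = Pow(Rational(16579, 3), -1) = Rational(3, 16579)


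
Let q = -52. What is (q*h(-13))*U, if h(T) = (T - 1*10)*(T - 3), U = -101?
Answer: 1932736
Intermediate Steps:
h(T) = (-10 + T)*(-3 + T) (h(T) = (T - 10)*(-3 + T) = (-10 + T)*(-3 + T))
(q*h(-13))*U = -52*(30 + (-13)² - 13*(-13))*(-101) = -52*(30 + 169 + 169)*(-101) = -52*368*(-101) = -19136*(-101) = 1932736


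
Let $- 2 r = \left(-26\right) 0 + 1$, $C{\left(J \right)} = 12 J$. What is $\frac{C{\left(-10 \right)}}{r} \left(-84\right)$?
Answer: $-20160$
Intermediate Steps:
$r = - \frac{1}{2}$ ($r = - \frac{\left(-26\right) 0 + 1}{2} = - \frac{0 + 1}{2} = \left(- \frac{1}{2}\right) 1 = - \frac{1}{2} \approx -0.5$)
$\frac{C{\left(-10 \right)}}{r} \left(-84\right) = \frac{12 \left(-10\right)}{- \frac{1}{2}} \left(-84\right) = \left(-120\right) \left(-2\right) \left(-84\right) = 240 \left(-84\right) = -20160$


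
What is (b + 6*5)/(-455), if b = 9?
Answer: -3/35 ≈ -0.085714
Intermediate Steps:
(b + 6*5)/(-455) = (9 + 6*5)/(-455) = (9 + 30)*(-1/455) = 39*(-1/455) = -3/35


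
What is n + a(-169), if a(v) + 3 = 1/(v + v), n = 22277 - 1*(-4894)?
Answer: 9182783/338 ≈ 27168.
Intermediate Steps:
n = 27171 (n = 22277 + 4894 = 27171)
a(v) = -3 + 1/(2*v) (a(v) = -3 + 1/(v + v) = -3 + 1/(2*v))
n + a(-169) = 27171 + (-3 + (½)/(-169)) = 27171 + (-3 + (½)*(-1/169)) = 27171 + (-3 - 1/338) = 27171 - 1015/338 = 9182783/338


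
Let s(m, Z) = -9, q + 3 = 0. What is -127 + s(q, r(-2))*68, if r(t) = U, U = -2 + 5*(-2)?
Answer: -739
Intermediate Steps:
q = -3 (q = -3 + 0 = -3)
U = -12 (U = -2 - 10 = -12)
r(t) = -12
-127 + s(q, r(-2))*68 = -127 - 9*68 = -127 - 612 = -739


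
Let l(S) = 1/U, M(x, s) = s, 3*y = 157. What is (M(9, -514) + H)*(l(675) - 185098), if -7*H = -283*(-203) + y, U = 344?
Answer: 5835631939439/3612 ≈ 1.6156e+9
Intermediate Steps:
y = 157/3 (y = (⅓)*157 = 157/3 ≈ 52.333)
H = -172504/21 (H = -(-283*(-203) + 157/3)/7 = -(57449 + 157/3)/7 = -⅐*172504/3 = -172504/21 ≈ -8214.5)
l(S) = 1/344
(M(9, -514) + H)*(l(675) - 185098) = (-514 - 172504/21)*(1/344 - 185098) = -183298/21*(-63673711/344) = 5835631939439/3612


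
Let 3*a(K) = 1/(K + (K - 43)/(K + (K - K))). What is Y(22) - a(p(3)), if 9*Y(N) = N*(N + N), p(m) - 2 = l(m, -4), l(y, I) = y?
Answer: 12599/117 ≈ 107.68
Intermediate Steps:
p(m) = 2 + m
Y(N) = 2*N²/9 (Y(N) = (N*(N + N))/9 = (N*(2*N))/9 = (2*N²)/9 = 2*N²/9)
a(K) = 1/(3*(K + (-43 + K)/K)) (a(K) = 1/(3*(K + (K - 43)/(K + (K - K)))) = 1/(3*(K + (-43 + K)/(K + 0))) = 1/(3*(K + (-43 + K)/K)))
Y(22) - a(p(3)) = (2/9)*22² - (2 + 3)/(3*(-43 + (2 + 3) + (2 + 3)²)) = (2/9)*484 - 5/(3*(-43 + 5 + 5²)) = 968/9 - 5/(3*(-43 + 5 + 25)) = 968/9 - 5/(3*(-13)) = 968/9 - 5*(-1)/(3*13) = 968/9 - 1*(-5/39) = 968/9 + 5/39 = 12599/117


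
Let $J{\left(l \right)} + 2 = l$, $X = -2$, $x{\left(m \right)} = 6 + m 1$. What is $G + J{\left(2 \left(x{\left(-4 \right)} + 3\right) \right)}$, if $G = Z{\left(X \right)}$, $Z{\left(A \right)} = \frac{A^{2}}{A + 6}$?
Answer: $9$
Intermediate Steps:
$x{\left(m \right)} = 6 + m$
$J{\left(l \right)} = -2 + l$
$Z{\left(A \right)} = \frac{A^{2}}{6 + A}$
$G = 1$ ($G = \frac{\left(-2\right)^{2}}{6 - 2} = \frac{4}{4} = 4 \cdot \frac{1}{4} = 1$)
$G + J{\left(2 \left(x{\left(-4 \right)} + 3\right) \right)} = 1 - \left(2 - 2 \left(\left(6 - 4\right) + 3\right)\right) = 1 - \left(2 - 2 \left(2 + 3\right)\right) = 1 + \left(-2 + 2 \cdot 5\right) = 1 + \left(-2 + 10\right) = 1 + 8 = 9$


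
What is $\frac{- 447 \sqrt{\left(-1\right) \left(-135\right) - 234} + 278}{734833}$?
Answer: $\frac{278}{734833} - \frac{1341 i \sqrt{11}}{734833} \approx 0.00037832 - 0.0060525 i$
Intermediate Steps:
$\frac{- 447 \sqrt{\left(-1\right) \left(-135\right) - 234} + 278}{734833} = \left(- 447 \sqrt{135 - 234} + 278\right) \frac{1}{734833} = \left(- 447 \sqrt{-99} + 278\right) \frac{1}{734833} = \left(- 447 \cdot 3 i \sqrt{11} + 278\right) \frac{1}{734833} = \left(- 1341 i \sqrt{11} + 278\right) \frac{1}{734833} = \left(278 - 1341 i \sqrt{11}\right) \frac{1}{734833} = \frac{278}{734833} - \frac{1341 i \sqrt{11}}{734833}$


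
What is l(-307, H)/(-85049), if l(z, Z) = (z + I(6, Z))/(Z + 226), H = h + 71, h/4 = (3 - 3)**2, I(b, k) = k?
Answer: 236/25259553 ≈ 9.3430e-6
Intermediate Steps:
h = 0 (h = 4*(3 - 3)**2 = 4*0**2 = 4*0 = 0)
H = 71 (H = 0 + 71 = 71)
l(z, Z) = (Z + z)/(226 + Z) (l(z, Z) = (z + Z)/(Z + 226) = (Z + z)/(226 + Z))
l(-307, H)/(-85049) = ((71 - 307)/(226 + 71))/(-85049) = (-236/297)*(-1/85049) = ((1/297)*(-236))*(-1/85049) = -236/297*(-1/85049) = 236/25259553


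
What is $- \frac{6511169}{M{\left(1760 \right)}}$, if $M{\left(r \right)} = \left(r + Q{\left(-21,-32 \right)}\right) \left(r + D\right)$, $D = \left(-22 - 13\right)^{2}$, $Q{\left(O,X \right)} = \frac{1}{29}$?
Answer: $- \frac{188823901}{152357385} \approx -1.2393$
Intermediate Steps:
$Q{\left(O,X \right)} = \frac{1}{29}$
$D = 1225$ ($D = \left(-35\right)^{2} = 1225$)
$M{\left(r \right)} = \left(1225 + r\right) \left(\frac{1}{29} + r\right)$ ($M{\left(r \right)} = \left(r + \frac{1}{29}\right) \left(r + 1225\right) = \left(\frac{1}{29} + r\right) \left(1225 + r\right) = \left(1225 + r\right) \left(\frac{1}{29} + r\right)$)
$- \frac{6511169}{M{\left(1760 \right)}} = - \frac{6511169}{\frac{1225}{29} + 1760^{2} + \frac{35526}{29} \cdot 1760} = - \frac{6511169}{\frac{1225}{29} + 3097600 + \frac{62525760}{29}} = - \frac{6511169}{\frac{152357385}{29}} = \left(-6511169\right) \frac{29}{152357385} = - \frac{188823901}{152357385}$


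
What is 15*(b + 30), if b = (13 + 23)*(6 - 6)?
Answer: 450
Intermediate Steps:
b = 0 (b = 36*0 = 0)
15*(b + 30) = 15*(0 + 30) = 15*30 = 450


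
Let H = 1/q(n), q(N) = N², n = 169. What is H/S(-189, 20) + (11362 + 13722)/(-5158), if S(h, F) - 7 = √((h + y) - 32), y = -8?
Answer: (-358212062*√229 + 2507481855*I)/(73658819*(√229 - 7*I)) ≈ -4.8631 - 1.9064e-6*I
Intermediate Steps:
H = 1/28561 (H = 1/(169²) = 1/28561 ≈ 3.5013e-5)
S(h, F) = 7 + √(-40 + h) (S(h, F) = 7 + √((h - 8) - 32) = 7 + √((-8 + h) - 32) = 7 + √(-40 + h))
H/S(-189, 20) + (11362 + 13722)/(-5158) = 1/(28561*(7 + √(-40 - 189))) + (11362 + 13722)/(-5158) = 1/(28561*(7 + √(-229))) + 25084*(-1/5158) = 1/(28561*(7 + I*√229)) - 12542/2579 = -12542/2579 + 1/(28561*(7 + I*√229))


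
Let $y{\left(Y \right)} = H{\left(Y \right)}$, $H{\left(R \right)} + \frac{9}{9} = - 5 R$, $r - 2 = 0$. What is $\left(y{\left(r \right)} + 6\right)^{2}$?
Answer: $25$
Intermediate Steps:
$r = 2$ ($r = 2 + 0 = 2$)
$H{\left(R \right)} = -1 - 5 R$
$y{\left(Y \right)} = -1 - 5 Y$
$\left(y{\left(r \right)} + 6\right)^{2} = \left(\left(-1 - 10\right) + 6\right)^{2} = \left(-11 + 6\right)^{2} = \left(-5\right)^{2} = 25$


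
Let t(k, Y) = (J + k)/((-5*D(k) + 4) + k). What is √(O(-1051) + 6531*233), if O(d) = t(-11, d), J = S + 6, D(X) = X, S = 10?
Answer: √219128127/12 ≈ 1233.6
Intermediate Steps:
J = 16 (J = 10 + 6 = 16)
t(k, Y) = (16 + k)/(4 - 4*k) (t(k, Y) = (16 + k)/((-5*k + 4) + k) = (16 + k)/((4 - 5*k) + k) = (16 + k)/(4 - 4*k))
O(d) = 5/48 (O(d) = (16 - 11)/(4*(1 - 1*(-11))) = (¼)*5/(1 + 11) = (¼)*5/12 = (¼)*(1/12)*5 = 5/48)
√(O(-1051) + 6531*233) = √(5/48 + 6531*233) = √(5/48 + 1521723) = √(73042709/48) = √219128127/12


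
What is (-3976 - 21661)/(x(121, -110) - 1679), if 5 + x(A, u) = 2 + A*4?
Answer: 25637/1198 ≈ 21.400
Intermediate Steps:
x(A, u) = -3 + 4*A (x(A, u) = -5 + (2 + A*4) = -5 + (2 + 4*A) = -3 + 4*A)
(-3976 - 21661)/(x(121, -110) - 1679) = (-3976 - 21661)/((-3 + 4*121) - 1679) = -25637/((-3 + 484) - 1679) = -25637/(481 - 1679) = -25637/(-1198) = -25637*(-1/1198) = 25637/1198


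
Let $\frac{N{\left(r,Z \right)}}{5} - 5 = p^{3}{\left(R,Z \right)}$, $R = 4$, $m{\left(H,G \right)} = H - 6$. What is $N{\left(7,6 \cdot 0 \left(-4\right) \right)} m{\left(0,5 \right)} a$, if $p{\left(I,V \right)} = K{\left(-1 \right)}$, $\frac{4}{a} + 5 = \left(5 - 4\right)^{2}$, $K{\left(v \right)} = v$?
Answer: $120$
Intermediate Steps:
$m{\left(H,G \right)} = -6 + H$ ($m{\left(H,G \right)} = H - 6 = -6 + H$)
$a = -1$ ($a = \frac{4}{-5 + \left(5 - 4\right)^{2}} = \frac{4}{-5 + 1^{2}} = \frac{4}{-5 + 1} = \frac{4}{-4} = 4 \left(- \frac{1}{4}\right) = -1$)
$p{\left(I,V \right)} = -1$
$N{\left(r,Z \right)} = 20$ ($N{\left(r,Z \right)} = 25 + 5 \left(-1\right)^{3} = 25 + 5 \left(-1\right) = 25 - 5 = 20$)
$N{\left(7,6 \cdot 0 \left(-4\right) \right)} m{\left(0,5 \right)} a = 20 \left(-6 + 0\right) \left(-1\right) = 20 \left(-6\right) \left(-1\right) = \left(-120\right) \left(-1\right) = 120$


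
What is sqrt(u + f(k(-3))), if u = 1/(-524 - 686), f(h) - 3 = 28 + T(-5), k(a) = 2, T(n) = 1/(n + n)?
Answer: sqrt(93470)/55 ≈ 5.5587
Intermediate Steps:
T(n) = 1/(2*n)
f(h) = 309/10 (f(h) = 3 + (28 + (1/2)/(-5)) = 3 + (28 + (1/2)*(-1/5)) = 3 + (28 - 1/10) = 3 + 279/10 = 309/10)
u = -1/1210 (u = 1/(-1210) = -1/1210 ≈ -0.00082645)
sqrt(u + f(k(-3))) = sqrt(-1/1210 + 309/10) = sqrt(18694/605) = sqrt(93470)/55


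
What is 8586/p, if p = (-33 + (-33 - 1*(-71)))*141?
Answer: 2862/235 ≈ 12.179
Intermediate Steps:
p = 705 (p = (-33 + (-33 + 71))*141 = (-33 + 38)*141 = 5*141 = 705)
8586/p = 8586/705 = 8586*(1/705) = 2862/235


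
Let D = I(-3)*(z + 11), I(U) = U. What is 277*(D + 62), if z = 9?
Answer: 554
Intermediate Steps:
D = -60 (D = -3*(9 + 11) = -3*20 = -60)
277*(D + 62) = 277*(-60 + 62) = 277*2 = 554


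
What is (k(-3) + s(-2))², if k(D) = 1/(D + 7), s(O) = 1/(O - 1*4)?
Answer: 1/144 ≈ 0.0069444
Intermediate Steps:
s(O) = 1/(-4 + O) (s(O) = 1/(O - 4) = 1/(-4 + O))
k(D) = 1/(7 + D)
(k(-3) + s(-2))² = (1/(7 - 3) + 1/(-4 - 2))² = (1/4 + 1/(-6))² = (¼ - ⅙)² = (1/12)² = 1/144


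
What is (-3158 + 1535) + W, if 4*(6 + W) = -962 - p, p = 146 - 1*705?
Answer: -6919/4 ≈ -1729.8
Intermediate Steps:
p = -559 (p = 146 - 705 = -559)
W = -427/4 (W = -6 + (-962 - 1*(-559))/4 = -6 + (-962 + 559)/4 = -6 + (1/4)*(-403) = -6 - 403/4 = -427/4 ≈ -106.75)
(-3158 + 1535) + W = (-3158 + 1535) - 427/4 = -1623 - 427/4 = -6919/4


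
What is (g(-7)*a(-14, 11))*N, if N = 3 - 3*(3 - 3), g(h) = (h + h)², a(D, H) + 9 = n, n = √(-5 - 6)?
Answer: -5292 + 588*I*√11 ≈ -5292.0 + 1950.2*I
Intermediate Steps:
n = I*√11 (n = √(-11) = I*√11 ≈ 3.3166*I)
a(D, H) = -9 + I*√11
g(h) = 4*h² (g(h) = (2*h)² = 4*h²)
N = 3 (N = 3 - 3*0 = 3 + 0 = 3)
(g(-7)*a(-14, 11))*N = ((4*(-7)²)*(-9 + I*√11))*3 = ((4*49)*(-9 + I*√11))*3 = (196*(-9 + I*√11))*3 = (-1764 + 196*I*√11)*3 = -5292 + 588*I*√11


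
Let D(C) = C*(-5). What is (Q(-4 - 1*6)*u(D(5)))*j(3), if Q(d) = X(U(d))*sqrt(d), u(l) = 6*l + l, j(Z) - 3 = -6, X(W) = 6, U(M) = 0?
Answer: 3150*I*sqrt(10) ≈ 9961.2*I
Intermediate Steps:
j(Z) = -3 (j(Z) = 3 - 6 = -3)
D(C) = -5*C
u(l) = 7*l
Q(d) = 6*sqrt(d)
(Q(-4 - 1*6)*u(D(5)))*j(3) = ((6*sqrt(-4 - 1*6))*(7*(-5*5)))*(-3) = ((6*sqrt(-4 - 6))*(7*(-25)))*(-3) = ((6*sqrt(-10))*(-175))*(-3) = ((6*(I*sqrt(10)))*(-175))*(-3) = ((6*I*sqrt(10))*(-175))*(-3) = -1050*I*sqrt(10)*(-3) = 3150*I*sqrt(10)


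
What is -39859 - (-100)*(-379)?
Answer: -77759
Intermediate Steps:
-39859 - (-100)*(-379) = -39859 - 1*37900 = -39859 - 37900 = -77759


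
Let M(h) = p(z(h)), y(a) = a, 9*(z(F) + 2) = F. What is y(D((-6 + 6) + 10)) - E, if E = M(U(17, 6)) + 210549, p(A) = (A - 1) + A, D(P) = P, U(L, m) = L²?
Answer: -1895384/9 ≈ -2.1060e+5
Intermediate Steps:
z(F) = -2 + F/9
p(A) = -1 + 2*A (p(A) = (-1 + A) + A = -1 + 2*A)
M(h) = -5 + 2*h/9 (M(h) = -1 + 2*(-2 + h/9) = -1 + (-4 + 2*h/9) = -5 + 2*h/9)
E = 1895474/9 (E = (-5 + (2/9)*17²) + 210549 = (-5 + (2/9)*289) + 210549 = (-5 + 578/9) + 210549 = 533/9 + 210549 = 1895474/9 ≈ 2.1061e+5)
y(D((-6 + 6) + 10)) - E = ((-6 + 6) + 10) - 1*1895474/9 = (0 + 10) - 1895474/9 = 10 - 1895474/9 = -1895384/9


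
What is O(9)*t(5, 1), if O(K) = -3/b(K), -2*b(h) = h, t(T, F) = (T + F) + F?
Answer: 14/3 ≈ 4.6667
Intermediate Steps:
t(T, F) = T + 2*F (t(T, F) = (F + T) + F = T + 2*F)
b(h) = -h/2
O(K) = 6/K (O(K) = -3*(-2/K) = -(-6)/K = 6/K)
O(9)*t(5, 1) = (6/9)*(5 + 2*1) = (6*(⅑))*(5 + 2) = (⅔)*7 = 14/3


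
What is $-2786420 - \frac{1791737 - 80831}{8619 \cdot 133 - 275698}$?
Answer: $- \frac{2425939769086}{870629} \approx -2.7864 \cdot 10^{6}$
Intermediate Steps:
$-2786420 - \frac{1791737 - 80831}{8619 \cdot 133 - 275698} = -2786420 - \frac{1710906}{1146327 - 275698} = -2786420 - \frac{1710906}{870629} = - \frac{2425939769086}{870629}$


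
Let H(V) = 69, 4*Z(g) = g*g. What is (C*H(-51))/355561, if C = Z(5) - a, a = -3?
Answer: 2553/1422244 ≈ 0.0017950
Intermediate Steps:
Z(g) = g**2/4 (Z(g) = (g*g)/4 = g**2/4)
C = 37/4 (C = (1/4)*5**2 - 1*(-3) = (1/4)*25 + 3 = 25/4 + 3 = 37/4 ≈ 9.2500)
(C*H(-51))/355561 = ((37/4)*69)/355561 = (2553/4)*(1/355561) = 2553/1422244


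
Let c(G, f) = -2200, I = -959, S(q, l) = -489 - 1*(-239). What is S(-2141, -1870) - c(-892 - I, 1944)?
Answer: 1950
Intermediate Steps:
S(q, l) = -250 (S(q, l) = -489 + 239 = -250)
S(-2141, -1870) - c(-892 - I, 1944) = -250 - 1*(-2200) = -250 + 2200 = 1950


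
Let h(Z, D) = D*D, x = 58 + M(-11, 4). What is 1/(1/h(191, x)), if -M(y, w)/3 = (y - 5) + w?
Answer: 8836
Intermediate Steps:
M(y, w) = 15 - 3*w - 3*y (M(y, w) = -3*((y - 5) + w) = -3*((-5 + y) + w) = -3*(-5 + w + y) = 15 - 3*w - 3*y)
x = 94 (x = 58 + (15 - 3*4 - 3*(-11)) = 58 + (15 - 12 + 33) = 58 + 36 = 94)
h(Z, D) = D²
1/(1/h(191, x)) = 1/(1/(94²)) = 1/(1/8836) = 8836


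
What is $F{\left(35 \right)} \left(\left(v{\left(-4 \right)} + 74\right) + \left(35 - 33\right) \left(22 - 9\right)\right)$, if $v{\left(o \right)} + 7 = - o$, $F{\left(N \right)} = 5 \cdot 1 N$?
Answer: $16975$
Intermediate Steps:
$F{\left(N \right)} = 5 N$
$v{\left(o \right)} = -7 - o$
$F{\left(35 \right)} \left(\left(v{\left(-4 \right)} + 74\right) + \left(35 - 33\right) \left(22 - 9\right)\right) = 5 \cdot 35 \left(\left(\left(-7 - -4\right) + 74\right) + \left(35 - 33\right) \left(22 - 9\right)\right) = 175 \left(\left(\left(-7 + 4\right) + 74\right) + 2 \cdot 13\right) = 175 \left(\left(-3 + 74\right) + 26\right) = 175 \left(71 + 26\right) = 175 \cdot 97 = 16975$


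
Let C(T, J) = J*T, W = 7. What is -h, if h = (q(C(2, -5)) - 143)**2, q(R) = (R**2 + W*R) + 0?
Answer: -12769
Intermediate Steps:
q(R) = R**2 + 7*R (q(R) = (R**2 + 7*R) + 0 = R**2 + 7*R)
h = 12769 (h = ((-5*2)*(7 - 5*2) - 143)**2 = (-10*(7 - 10) - 143)**2 = (-10*(-3) - 143)**2 = (30 - 143)**2 = (-113)**2 = 12769)
-h = -1*12769 = -12769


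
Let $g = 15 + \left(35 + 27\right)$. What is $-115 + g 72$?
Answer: $5429$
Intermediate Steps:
$g = 77$ ($g = 15 + 62 = 77$)
$-115 + g 72 = -115 + 77 \cdot 72 = -115 + 5544 = 5429$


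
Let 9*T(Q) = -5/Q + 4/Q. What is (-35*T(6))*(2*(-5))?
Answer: -175/27 ≈ -6.4815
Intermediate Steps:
T(Q) = -1/(9*Q) (T(Q) = (-5/Q + 4/Q)/9 = (-1/Q)/9 = -1/(9*Q))
(-35*T(6))*(2*(-5)) = (-(-35)/(9*6))*(2*(-5)) = -(-35)/(9*6)*(-10) = -35*(-1/54)*(-10) = (35/54)*(-10) = -175/27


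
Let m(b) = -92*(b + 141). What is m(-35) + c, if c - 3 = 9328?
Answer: -421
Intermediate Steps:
c = 9331 (c = 3 + 9328 = 9331)
m(b) = -12972 - 92*b (m(b) = -92*(141 + b) = -12972 - 92*b)
m(-35) + c = (-12972 - 92*(-35)) + 9331 = (-12972 + 3220) + 9331 = -9752 + 9331 = -421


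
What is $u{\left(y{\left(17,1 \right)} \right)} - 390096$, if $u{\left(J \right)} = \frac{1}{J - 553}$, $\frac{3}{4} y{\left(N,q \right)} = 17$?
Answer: $- \frac{620642739}{1591} \approx -3.901 \cdot 10^{5}$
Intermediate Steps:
$y{\left(N,q \right)} = \frac{68}{3}$ ($y{\left(N,q \right)} = \frac{4}{3} \cdot 17 = \frac{68}{3}$)
$u{\left(J \right)} = \frac{1}{-553 + J}$
$u{\left(y{\left(17,1 \right)} \right)} - 390096 = \frac{1}{-553 + \frac{68}{3}} - 390096 = \frac{1}{- \frac{1591}{3}} - 390096 = - \frac{3}{1591} - 390096 = - \frac{620642739}{1591}$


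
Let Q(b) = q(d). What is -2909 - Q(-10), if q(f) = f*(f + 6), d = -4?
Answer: -2901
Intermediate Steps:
q(f) = f*(6 + f)
Q(b) = -8 (Q(b) = -4*(6 - 4) = -4*2 = -8)
-2909 - Q(-10) = -2909 - 1*(-8) = -2909 + 8 = -2901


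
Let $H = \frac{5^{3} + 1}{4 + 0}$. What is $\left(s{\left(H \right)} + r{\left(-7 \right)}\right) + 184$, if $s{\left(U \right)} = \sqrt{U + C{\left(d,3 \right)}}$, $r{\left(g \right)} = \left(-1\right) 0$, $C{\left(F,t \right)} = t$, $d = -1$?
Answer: $184 + \frac{\sqrt{138}}{2} \approx 189.87$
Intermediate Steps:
$r{\left(g \right)} = 0$
$H = \frac{63}{2}$ ($H = \frac{125 + 1}{4} = 126 \cdot \frac{1}{4} = \frac{63}{2} \approx 31.5$)
$s{\left(U \right)} = \sqrt{3 + U}$ ($s{\left(U \right)} = \sqrt{U + 3} = \sqrt{3 + U}$)
$\left(s{\left(H \right)} + r{\left(-7 \right)}\right) + 184 = \left(\sqrt{3 + \frac{63}{2}} + 0\right) + 184 = \left(\sqrt{\frac{69}{2}} + 0\right) + 184 = \left(\frac{\sqrt{138}}{2} + 0\right) + 184 = \frac{\sqrt{138}}{2} + 184 = 184 + \frac{\sqrt{138}}{2}$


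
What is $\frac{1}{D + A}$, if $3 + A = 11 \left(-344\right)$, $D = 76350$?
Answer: $\frac{1}{72563} \approx 1.3781 \cdot 10^{-5}$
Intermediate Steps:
$A = -3787$ ($A = -3 + 11 \left(-344\right) = -3 - 3784 = -3787$)
$\frac{1}{D + A} = \frac{1}{76350 - 3787} = \frac{1}{72563}$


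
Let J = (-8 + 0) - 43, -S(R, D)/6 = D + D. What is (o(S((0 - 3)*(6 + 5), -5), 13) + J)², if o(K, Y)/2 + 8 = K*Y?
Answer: 2229049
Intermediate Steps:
S(R, D) = -12*D (S(R, D) = -6*(D + D) = -12*D)
o(K, Y) = -16 + 2*K*Y (o(K, Y) = -16 + 2*(K*Y) = -16 + 2*K*Y)
J = -51 (J = -8 - 43 = -51)
(o(S((0 - 3)*(6 + 5), -5), 13) + J)² = ((-16 + 2*(-12*(-5))*13) - 51)² = ((-16 + 2*60*13) - 51)² = ((-16 + 1560) - 51)² = (1544 - 51)² = 1493² = 2229049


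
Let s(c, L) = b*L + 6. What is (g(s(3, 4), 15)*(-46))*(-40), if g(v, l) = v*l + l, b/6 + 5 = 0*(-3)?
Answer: -3118800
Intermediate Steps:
b = -30 (b = -30 + 6*(0*(-3)) = -30 + 6*0 = -30 + 0 = -30)
s(c, L) = 6 - 30*L (s(c, L) = -30*L + 6 = 6 - 30*L)
g(v, l) = l + l*v (g(v, l) = l*v + l = l + l*v)
(g(s(3, 4), 15)*(-46))*(-40) = ((15*(1 + (6 - 30*4)))*(-46))*(-40) = ((15*(1 + (6 - 120)))*(-46))*(-40) = ((15*(1 - 114))*(-46))*(-40) = ((15*(-113))*(-46))*(-40) = -1695*(-46)*(-40) = 77970*(-40) = -3118800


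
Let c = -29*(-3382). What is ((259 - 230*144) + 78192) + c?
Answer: 143409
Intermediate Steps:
c = 98078
((259 - 230*144) + 78192) + c = ((259 - 230*144) + 78192) + 98078 = ((259 - 33120) + 78192) + 98078 = (-32861 + 78192) + 98078 = 45331 + 98078 = 143409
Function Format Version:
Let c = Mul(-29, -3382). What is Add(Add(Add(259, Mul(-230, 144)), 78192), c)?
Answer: 143409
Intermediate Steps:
c = 98078
Add(Add(Add(259, Mul(-230, 144)), 78192), c) = Add(Add(Add(259, Mul(-230, 144)), 78192), 98078) = Add(Add(Add(259, -33120), 78192), 98078) = Add(Add(-32861, 78192), 98078) = Add(45331, 98078) = 143409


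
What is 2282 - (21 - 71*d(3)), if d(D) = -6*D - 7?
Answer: 486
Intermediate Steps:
d(D) = -7 - 6*D
2282 - (21 - 71*d(3)) = 2282 - (21 - 71*(-7 - 6*3)) = 2282 - (21 - 71*(-7 - 18)) = 2282 - (21 - 71*(-25)) = 2282 - (21 + 1775) = 2282 - 1*1796 = 2282 - 1796 = 486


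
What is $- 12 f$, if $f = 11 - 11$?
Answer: $0$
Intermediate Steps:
$f = 0$ ($f = 11 - 11 = 0$)
$- 12 f = \left(-12\right) 0 = 0$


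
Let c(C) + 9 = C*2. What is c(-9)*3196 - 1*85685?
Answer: -171977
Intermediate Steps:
c(C) = -9 + 2*C (c(C) = -9 + C*2 = -9 + 2*C)
c(-9)*3196 - 1*85685 = (-9 + 2*(-9))*3196 - 1*85685 = (-9 - 18)*3196 - 85685 = -27*3196 - 85685 = -86292 - 85685 = -171977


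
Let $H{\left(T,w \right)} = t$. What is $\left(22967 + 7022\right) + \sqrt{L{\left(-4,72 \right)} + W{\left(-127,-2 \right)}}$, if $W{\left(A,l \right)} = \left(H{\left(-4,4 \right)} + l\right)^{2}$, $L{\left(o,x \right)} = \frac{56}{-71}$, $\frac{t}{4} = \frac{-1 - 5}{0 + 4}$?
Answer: $29989 + \frac{2 \sqrt{79662}}{71} \approx 29997.0$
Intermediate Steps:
$t = -6$ ($t = 4 \frac{-1 - 5}{0 + 4} = 4 \left(- \frac{6}{4}\right) = 4 \left(\left(-6\right) \frac{1}{4}\right) = 4 \left(- \frac{3}{2}\right) = -6$)
$H{\left(T,w \right)} = -6$
$L{\left(o,x \right)} = - \frac{56}{71}$ ($L{\left(o,x \right)} = 56 \left(- \frac{1}{71}\right) = - \frac{56}{71}$)
$W{\left(A,l \right)} = \left(-6 + l\right)^{2}$
$\left(22967 + 7022\right) + \sqrt{L{\left(-4,72 \right)} + W{\left(-127,-2 \right)}} = \left(22967 + 7022\right) + \sqrt{- \frac{56}{71} + \left(-6 - 2\right)^{2}} = 29989 + \sqrt{- \frac{56}{71} + \left(-8\right)^{2}} = 29989 + \sqrt{- \frac{56}{71} + 64} = 29989 + \sqrt{\frac{4488}{71}} = 29989 + \frac{2 \sqrt{79662}}{71}$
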